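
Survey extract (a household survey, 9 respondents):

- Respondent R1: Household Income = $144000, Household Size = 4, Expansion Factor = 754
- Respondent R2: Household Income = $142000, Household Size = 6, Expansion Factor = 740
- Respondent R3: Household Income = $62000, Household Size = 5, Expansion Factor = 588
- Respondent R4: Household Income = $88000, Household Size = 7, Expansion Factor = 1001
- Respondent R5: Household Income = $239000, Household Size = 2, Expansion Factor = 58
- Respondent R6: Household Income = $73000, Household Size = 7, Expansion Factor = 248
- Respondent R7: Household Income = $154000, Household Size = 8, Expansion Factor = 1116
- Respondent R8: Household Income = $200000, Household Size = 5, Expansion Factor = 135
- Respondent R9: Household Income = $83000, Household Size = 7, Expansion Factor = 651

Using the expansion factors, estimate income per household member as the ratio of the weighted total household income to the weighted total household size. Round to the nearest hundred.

18600

Σ wᵢ·y = 144000×754 + 142000×740 + 62000×588 + 88000×1001 + 239000×58 + 73000×248 + 154000×1116 + 200000×135 + 83000×651
  = 108576000 + 105080000 + 36456000 + 88088000 + 13862000 + 18104000 + 171864000 + 27000000 + 54033000 = 623063000
Σ wᵢ·x = 4×754 + 6×740 + 5×588 + 7×1001 + 2×58 + 7×248 + 8×1116 + 5×135 + 7×651
  = 33415
Ratio = 623063000 / 33415 = 18646.207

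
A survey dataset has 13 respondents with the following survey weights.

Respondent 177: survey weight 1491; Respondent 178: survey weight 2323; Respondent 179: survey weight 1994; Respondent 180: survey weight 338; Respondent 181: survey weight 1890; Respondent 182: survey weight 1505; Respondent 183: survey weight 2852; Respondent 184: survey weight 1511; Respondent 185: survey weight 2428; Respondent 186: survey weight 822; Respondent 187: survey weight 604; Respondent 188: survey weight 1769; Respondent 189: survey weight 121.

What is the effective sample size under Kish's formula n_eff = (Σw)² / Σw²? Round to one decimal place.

10.1

Σ wᵢ = 19648
Σ wᵢ² = 38043526
n_eff = 19648² / 38043526 = 386043904 / 38043526 = 10.147427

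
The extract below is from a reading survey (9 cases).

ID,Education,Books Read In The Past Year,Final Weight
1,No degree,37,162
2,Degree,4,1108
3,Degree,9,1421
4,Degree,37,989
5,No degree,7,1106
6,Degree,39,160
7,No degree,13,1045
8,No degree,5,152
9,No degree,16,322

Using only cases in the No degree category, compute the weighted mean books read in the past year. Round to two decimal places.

No degree rows: 1, 5, 7, 8, 9
Weighted sum = 37×162 + 7×1106 + 13×1045 + 5×152 + 16×322
  = 5994 + 7742 + 13585 + 760 + 5152 = 33233
Sum of weights = 2787
Weighted mean = 33233 / 2787 = 11.924291

11.92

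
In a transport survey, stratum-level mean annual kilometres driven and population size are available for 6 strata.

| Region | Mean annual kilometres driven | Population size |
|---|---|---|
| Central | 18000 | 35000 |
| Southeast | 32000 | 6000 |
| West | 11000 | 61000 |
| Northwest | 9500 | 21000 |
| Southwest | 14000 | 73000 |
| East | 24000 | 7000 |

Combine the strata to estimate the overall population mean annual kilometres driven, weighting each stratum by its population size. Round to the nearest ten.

14200

Σ Nₕ·x̄ₕ = 18000×35000 + 32000×6000 + 11000×61000 + 9500×21000 + 14000×73000 + 24000×7000
  = 630000000 + 192000000 + 671000000 + 199500000 + 1022000000 + 168000000 = 2882500000
Σ Nₕ = 35000 + 6000 + 61000 + 21000 + 73000 + 7000 = 203000
Overall mean = 2882500000 / 203000 = 14199.507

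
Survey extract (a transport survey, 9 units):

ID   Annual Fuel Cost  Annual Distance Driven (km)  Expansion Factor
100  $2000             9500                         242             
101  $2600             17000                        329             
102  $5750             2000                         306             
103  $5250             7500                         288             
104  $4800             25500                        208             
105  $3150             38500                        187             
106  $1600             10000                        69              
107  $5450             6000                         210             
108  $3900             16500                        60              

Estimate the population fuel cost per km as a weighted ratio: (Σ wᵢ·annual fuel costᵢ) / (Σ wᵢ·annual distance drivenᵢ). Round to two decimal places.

Σ wᵢ·y = 2000×242 + 2600×329 + 5750×306 + 5250×288 + 4800×208 + 3150×187 + 1600×69 + 5450×210 + 3900×60
  = 484000 + 855400 + 1759500 + 1512000 + 998400 + 589050 + 110400 + 1144500 + 234000 = 7687250
Σ wᵢ·x = 9500×242 + 17000×329 + 2000×306 + 7500×288 + 25500×208 + 38500×187 + 10000×69 + 6000×210 + 16500×60
  = 26107500
Ratio = 7687250 / 26107500 = 0.29444604

0.29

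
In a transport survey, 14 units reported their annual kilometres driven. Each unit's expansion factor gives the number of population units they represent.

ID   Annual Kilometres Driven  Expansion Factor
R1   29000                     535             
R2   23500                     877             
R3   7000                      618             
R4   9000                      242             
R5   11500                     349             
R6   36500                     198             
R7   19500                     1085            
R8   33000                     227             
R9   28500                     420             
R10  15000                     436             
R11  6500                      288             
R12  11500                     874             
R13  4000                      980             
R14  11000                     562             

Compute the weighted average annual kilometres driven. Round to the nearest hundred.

16000

Weighted sum = 123052500
Sum of weights = 7691
Weighted mean = 123052500 / 7691 = 15999.545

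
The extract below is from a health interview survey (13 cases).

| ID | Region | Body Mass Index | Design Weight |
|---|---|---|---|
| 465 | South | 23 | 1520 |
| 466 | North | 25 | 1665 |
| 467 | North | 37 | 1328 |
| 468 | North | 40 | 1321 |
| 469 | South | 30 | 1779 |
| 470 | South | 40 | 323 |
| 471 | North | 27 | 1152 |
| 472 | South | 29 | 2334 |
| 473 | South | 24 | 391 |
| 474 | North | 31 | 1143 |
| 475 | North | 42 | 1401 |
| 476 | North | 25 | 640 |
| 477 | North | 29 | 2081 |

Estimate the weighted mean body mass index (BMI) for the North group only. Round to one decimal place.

North rows: 466, 467, 468, 471, 474, 475, 476, 477
Weighted sum = 25×1665 + 37×1328 + 40×1321 + 27×1152 + 31×1143 + 42×1401 + 25×640 + 29×2081
  = 345329
Sum of weights = 1665 + 1328 + 1321 + 1152 + 1143 + 1401 + 640 + 2081 = 10731
Weighted mean = 345329 / 10731 = 32.180505

32.2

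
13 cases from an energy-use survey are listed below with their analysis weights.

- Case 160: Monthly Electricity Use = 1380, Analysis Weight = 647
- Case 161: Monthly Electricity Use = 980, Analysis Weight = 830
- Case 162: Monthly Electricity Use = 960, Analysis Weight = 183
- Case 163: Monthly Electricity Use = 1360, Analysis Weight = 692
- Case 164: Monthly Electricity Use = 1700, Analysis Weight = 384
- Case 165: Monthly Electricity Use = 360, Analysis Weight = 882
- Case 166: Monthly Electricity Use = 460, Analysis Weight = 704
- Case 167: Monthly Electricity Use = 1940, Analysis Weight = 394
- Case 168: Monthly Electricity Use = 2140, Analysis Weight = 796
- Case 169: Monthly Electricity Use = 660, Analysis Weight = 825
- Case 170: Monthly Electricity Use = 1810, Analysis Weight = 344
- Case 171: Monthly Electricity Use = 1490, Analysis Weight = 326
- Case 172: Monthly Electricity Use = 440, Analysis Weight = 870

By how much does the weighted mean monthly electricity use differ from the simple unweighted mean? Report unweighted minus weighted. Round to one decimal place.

111.7

Unweighted sum = 15680
Unweighted mean = 15680 / 13 = 1206.1538
Weighted sum = 8620700
Sum of weights = 7877
Weighted mean = 8620700 / 7877 = 1094.4141
Difference (unweighted minus weighted) = 111.73973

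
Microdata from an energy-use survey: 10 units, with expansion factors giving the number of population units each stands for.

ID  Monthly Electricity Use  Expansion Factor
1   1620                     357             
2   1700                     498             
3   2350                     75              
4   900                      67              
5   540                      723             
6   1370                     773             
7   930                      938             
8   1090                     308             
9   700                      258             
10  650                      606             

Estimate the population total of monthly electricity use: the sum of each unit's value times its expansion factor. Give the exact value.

Weighted total = 1620×357 + 1700×498 + 2350×75 + 900×67 + 540×723 + 1370×773 + 930×938 + 1090×308 + 700×258 + 650×606
  = 578340 + 846600 + 176250 + 60300 + 390420 + 1059010 + 872340 + 335720 + 180600 + 393900 = 4893480

4893480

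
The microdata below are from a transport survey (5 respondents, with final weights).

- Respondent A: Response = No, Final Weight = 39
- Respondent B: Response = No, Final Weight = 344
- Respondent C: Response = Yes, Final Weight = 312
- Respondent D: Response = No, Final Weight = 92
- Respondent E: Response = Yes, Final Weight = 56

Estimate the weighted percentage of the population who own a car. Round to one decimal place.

Sum of weights for 'Yes' = 312 + 56 = 368
Total weight = 39 + 344 + 312 + 92 + 56 = 843
Weighted proportion = 368 / 843 = 0.43653618 → 43.653618%

43.7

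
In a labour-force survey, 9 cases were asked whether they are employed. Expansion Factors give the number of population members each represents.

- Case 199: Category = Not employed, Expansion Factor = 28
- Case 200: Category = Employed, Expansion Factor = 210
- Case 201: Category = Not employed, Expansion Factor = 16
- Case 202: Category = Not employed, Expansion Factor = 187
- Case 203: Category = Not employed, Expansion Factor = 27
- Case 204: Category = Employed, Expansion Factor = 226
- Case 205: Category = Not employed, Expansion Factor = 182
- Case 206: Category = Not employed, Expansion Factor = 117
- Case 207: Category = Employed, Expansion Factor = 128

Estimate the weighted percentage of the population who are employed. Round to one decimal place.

Sum of weights for 'Employed' = 210 + 226 + 128 = 564
Total weight = 1121
Weighted proportion = 564 / 1121 = 0.50312221 → 50.312221%

50.3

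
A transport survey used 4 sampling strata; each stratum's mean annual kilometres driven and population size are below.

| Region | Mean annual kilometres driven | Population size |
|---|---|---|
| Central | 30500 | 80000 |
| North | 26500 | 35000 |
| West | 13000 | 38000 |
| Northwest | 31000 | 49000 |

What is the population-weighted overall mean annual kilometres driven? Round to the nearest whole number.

Σ Nₕ·x̄ₕ = 30500×80000 + 26500×35000 + 13000×38000 + 31000×49000
  = 2440000000 + 927500000 + 494000000 + 1519000000 = 5380500000
Σ Nₕ = 80000 + 35000 + 38000 + 49000 = 202000
Overall mean = 5380500000 / 202000 = 26636.139

26636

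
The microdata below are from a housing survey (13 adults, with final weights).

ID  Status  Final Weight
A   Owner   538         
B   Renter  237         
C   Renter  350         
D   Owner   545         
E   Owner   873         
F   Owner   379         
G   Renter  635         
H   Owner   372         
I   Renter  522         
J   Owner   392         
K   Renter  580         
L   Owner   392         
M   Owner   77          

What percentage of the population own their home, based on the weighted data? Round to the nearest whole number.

Sum of weights for 'Owner' = 538 + 545 + 873 + 379 + 372 + 392 + 392 + 77 = 3568
Total weight = 5892
Weighted proportion = 3568 / 5892 = 0.60556687 → 60.556687%

61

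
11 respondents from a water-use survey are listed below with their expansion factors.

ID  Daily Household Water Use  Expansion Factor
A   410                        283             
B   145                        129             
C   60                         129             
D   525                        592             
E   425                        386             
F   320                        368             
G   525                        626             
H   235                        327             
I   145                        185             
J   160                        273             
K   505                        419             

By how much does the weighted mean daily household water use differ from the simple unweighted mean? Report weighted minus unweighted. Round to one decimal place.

68.7

Unweighted sum = 410 + 145 + 60 + 525 + 425 + 320 + 525 + 235 + 145 + 160 + 505 = 3455
Unweighted mean = 3455 / 11 = 314.09091
Weighted sum = 410×283 + 145×129 + 60×129 + 525×592 + 425×386 + 320×368 + 525×626 + 235×327 + 145×185 + 160×273 + 505×419
  = 116030 + 18705 + 7740 + 310800 + 164050 + 117760 + 328650 + 76845 + 26825 + 43680 + 211595 = 1422680
Sum of weights = 283 + 129 + 129 + 592 + 386 + 368 + 626 + 327 + 185 + 273 + 419 = 3717
Weighted mean = 1422680 / 3717 = 382.74953
Difference (weighted minus unweighted) = 68.65862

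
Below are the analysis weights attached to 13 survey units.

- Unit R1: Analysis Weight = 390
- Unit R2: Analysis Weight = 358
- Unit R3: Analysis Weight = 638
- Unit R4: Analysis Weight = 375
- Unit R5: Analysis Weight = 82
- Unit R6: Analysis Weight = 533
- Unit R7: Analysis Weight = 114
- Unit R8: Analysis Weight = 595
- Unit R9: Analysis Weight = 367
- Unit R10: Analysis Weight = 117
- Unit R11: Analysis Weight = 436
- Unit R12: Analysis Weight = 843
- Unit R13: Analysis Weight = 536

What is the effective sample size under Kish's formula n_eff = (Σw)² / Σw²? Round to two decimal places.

10.27

Σ wᵢ = 5384
Σ wᵢ² = 2822186
n_eff = 5384² / 2822186 = 28987456 / 2822186 = 10.271278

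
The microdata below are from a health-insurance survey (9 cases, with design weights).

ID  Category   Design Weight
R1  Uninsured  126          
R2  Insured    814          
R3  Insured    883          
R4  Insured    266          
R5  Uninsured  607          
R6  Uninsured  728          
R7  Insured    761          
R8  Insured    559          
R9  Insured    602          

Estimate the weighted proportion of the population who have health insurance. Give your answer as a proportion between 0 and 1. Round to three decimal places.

0.727

Sum of weights for 'Insured' = 814 + 883 + 266 + 761 + 559 + 602 = 3885
Total weight = 126 + 814 + 883 + 266 + 607 + 728 + 761 + 559 + 602 = 5346
Weighted proportion = 3885 / 5346 = 0.72671156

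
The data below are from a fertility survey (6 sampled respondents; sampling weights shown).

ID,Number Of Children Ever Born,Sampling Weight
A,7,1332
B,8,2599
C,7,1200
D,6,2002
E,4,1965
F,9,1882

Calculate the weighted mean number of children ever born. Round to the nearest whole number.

7

Weighted sum = 7×1332 + 8×2599 + 7×1200 + 6×2002 + 4×1965 + 9×1882
  = 75326
Sum of weights = 1332 + 2599 + 1200 + 2002 + 1965 + 1882 = 10980
Weighted mean = 75326 / 10980 = 6.8602914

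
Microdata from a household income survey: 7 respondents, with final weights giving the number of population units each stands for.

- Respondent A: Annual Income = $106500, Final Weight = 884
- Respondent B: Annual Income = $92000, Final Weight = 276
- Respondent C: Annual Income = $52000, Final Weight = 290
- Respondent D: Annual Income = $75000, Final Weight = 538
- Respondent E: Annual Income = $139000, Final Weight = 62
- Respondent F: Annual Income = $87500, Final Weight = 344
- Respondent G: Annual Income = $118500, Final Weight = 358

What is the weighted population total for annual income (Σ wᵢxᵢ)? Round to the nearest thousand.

Weighted total = 106500×884 + 92000×276 + 52000×290 + 75000×538 + 139000×62 + 87500×344 + 118500×358
  = 94146000 + 25392000 + 15080000 + 40350000 + 8618000 + 30100000 + 42423000 = 256109000

256109000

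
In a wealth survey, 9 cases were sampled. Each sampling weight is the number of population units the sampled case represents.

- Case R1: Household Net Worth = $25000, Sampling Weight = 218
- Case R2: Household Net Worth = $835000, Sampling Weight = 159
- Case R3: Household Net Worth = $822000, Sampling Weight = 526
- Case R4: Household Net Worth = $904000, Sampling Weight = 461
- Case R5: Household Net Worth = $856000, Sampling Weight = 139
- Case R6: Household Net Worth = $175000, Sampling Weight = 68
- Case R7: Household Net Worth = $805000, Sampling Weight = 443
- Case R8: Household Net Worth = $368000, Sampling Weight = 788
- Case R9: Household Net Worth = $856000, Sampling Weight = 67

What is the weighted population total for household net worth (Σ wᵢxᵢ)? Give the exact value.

1822166000

Weighted total = 1822166000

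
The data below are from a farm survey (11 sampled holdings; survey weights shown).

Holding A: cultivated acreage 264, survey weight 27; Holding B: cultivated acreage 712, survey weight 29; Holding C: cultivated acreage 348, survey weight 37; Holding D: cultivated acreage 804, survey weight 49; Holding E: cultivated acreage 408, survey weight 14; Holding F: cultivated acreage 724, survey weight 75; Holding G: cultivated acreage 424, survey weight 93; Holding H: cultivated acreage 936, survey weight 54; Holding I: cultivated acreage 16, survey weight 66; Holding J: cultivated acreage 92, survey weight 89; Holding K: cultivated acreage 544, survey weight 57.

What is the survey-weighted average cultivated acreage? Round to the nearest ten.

Weighted sum = 264×27 + 712×29 + 348×37 + 804×49 + 408×14 + 724×75 + 424×93 + 936×54 + 16×66 + 92×89 + 544×57
  = 7128 + 20648 + 12876 + 39396 + 5712 + 54300 + 39432 + 50544 + 1056 + 8188 + 31008 = 270288
Sum of weights = 590
Weighted mean = 270288 / 590 = 458.11525

460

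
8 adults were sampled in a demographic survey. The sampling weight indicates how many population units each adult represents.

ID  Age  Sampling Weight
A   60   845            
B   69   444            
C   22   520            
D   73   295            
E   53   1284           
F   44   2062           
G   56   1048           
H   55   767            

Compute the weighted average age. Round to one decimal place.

51.5

Weighted sum = 60×845 + 69×444 + 22×520 + 73×295 + 53×1284 + 44×2062 + 56×1048 + 55×767
  = 50700 + 30636 + 11440 + 21535 + 68052 + 90728 + 58688 + 42185 = 373964
Sum of weights = 845 + 444 + 520 + 295 + 1284 + 2062 + 1048 + 767 = 7265
Weighted mean = 373964 / 7265 = 51.474742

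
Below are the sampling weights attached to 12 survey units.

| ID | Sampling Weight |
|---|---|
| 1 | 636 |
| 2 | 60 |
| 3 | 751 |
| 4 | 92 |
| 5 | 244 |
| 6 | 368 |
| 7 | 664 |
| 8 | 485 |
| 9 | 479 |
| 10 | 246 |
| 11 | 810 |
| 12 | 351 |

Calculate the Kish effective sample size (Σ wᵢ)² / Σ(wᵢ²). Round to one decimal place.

Σ wᵢ = 636 + 60 + 751 + 92 + 244 + 368 + 664 + 485 + 479 + 246 + 810 + 351 = 5186
Σ wᵢ² = 2920900
n_eff = 5186² / 2920900 = 26894596 / 2920900 = 9.2076401

9.2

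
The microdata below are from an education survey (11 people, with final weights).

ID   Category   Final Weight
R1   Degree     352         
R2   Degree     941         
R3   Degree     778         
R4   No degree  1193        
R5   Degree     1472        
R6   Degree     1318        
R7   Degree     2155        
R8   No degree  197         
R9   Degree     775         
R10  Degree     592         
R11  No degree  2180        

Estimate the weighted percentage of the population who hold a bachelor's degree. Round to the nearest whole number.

70

Sum of weights for 'Degree' = 352 + 941 + 778 + 1472 + 1318 + 2155 + 775 + 592 = 8383
Total weight = 352 + 941 + 778 + 1193 + 1472 + 1318 + 2155 + 197 + 775 + 592 + 2180 = 11953
Weighted proportion = 8383 / 11953 = 0.70133021 → 70.133021%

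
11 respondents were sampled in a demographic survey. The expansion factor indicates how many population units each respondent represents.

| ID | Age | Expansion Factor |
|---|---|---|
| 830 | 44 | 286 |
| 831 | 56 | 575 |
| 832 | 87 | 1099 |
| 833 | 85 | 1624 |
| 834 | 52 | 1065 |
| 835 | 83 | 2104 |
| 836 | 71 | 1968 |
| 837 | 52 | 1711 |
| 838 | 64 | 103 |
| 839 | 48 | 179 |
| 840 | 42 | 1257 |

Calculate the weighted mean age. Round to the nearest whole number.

67

Weighted sum = 44×286 + 56×575 + 87×1099 + 85×1624 + 52×1065 + 83×2104 + 71×1968 + 52×1711 + 64×103 + 48×179 + 42×1257
  = 12584 + 32200 + 95613 + 138040 + 55380 + 174632 + 139728 + 88972 + 6592 + 8592 + 52794 = 805127
Sum of weights = 286 + 575 + 1099 + 1624 + 1065 + 2104 + 1968 + 1711 + 103 + 179 + 1257 = 11971
Weighted mean = 805127 / 11971 = 67.256453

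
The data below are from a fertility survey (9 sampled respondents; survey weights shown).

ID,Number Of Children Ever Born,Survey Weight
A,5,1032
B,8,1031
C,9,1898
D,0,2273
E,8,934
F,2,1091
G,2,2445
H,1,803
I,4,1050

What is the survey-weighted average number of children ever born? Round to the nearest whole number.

Weighted sum = 5×1032 + 8×1031 + 9×1898 + 0×2273 + 8×934 + 2×1091 + 2×2445 + 1×803 + 4×1050
  = 5160 + 8248 + 17082 + 0 + 7472 + 2182 + 4890 + 803 + 4200 = 50037
Sum of weights = 1032 + 1031 + 1898 + 2273 + 934 + 1091 + 2445 + 803 + 1050 = 12557
Weighted mean = 50037 / 12557 = 3.9847894

4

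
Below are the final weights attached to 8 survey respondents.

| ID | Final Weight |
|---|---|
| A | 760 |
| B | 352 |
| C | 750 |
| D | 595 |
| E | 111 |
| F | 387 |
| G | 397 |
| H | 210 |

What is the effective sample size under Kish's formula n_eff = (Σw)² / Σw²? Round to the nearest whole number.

6

Σ wᵢ = 760 + 352 + 750 + 595 + 111 + 387 + 397 + 210 = 3562
Σ wᵢ² = 577600 + 123904 + 562500 + 354025 + 12321 + 149769 + 157609 + 44100 = 1981828
n_eff = 3562² / 1981828 = 12687844 / 1981828 = 6.4020914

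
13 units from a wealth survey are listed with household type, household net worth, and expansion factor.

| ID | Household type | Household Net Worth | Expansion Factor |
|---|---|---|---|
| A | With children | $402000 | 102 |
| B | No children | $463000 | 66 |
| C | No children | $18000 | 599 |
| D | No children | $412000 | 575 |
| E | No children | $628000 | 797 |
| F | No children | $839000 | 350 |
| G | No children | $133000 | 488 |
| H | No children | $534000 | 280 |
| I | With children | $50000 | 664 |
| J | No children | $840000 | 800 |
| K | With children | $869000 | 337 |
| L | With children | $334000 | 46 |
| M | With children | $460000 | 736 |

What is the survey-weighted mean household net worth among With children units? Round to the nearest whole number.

382483

With children rows: A, I, K, L, M
Weighted sum = 402000×102 + 50000×664 + 869000×337 + 334000×46 + 460000×736
  = 720981000
Sum of weights = 102 + 664 + 337 + 46 + 736 = 1885
Weighted mean = 720981000 / 1885 = 382483.29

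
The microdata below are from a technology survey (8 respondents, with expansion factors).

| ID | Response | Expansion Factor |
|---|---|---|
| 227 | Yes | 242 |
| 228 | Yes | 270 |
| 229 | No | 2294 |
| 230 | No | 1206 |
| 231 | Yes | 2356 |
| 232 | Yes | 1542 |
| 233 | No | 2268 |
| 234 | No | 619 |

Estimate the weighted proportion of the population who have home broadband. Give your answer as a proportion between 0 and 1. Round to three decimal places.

Sum of weights for 'Yes' = 242 + 270 + 2356 + 1542 = 4410
Total weight = 242 + 270 + 2294 + 1206 + 2356 + 1542 + 2268 + 619 = 10797
Weighted proportion = 4410 / 10797 = 0.40844679

0.408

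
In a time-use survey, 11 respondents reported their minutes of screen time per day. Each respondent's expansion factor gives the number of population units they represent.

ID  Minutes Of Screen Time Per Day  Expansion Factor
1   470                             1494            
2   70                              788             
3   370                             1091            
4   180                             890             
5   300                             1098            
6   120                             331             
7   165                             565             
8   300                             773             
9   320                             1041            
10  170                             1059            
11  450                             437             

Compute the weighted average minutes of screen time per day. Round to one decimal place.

Weighted sum = 470×1494 + 70×788 + 370×1091 + 180×890 + 300×1098 + 120×331 + 165×565 + 300×773 + 320×1041 + 170×1059 + 450×437
  = 2725255
Sum of weights = 9567
Weighted mean = 2725255 / 9567 = 284.85994

284.9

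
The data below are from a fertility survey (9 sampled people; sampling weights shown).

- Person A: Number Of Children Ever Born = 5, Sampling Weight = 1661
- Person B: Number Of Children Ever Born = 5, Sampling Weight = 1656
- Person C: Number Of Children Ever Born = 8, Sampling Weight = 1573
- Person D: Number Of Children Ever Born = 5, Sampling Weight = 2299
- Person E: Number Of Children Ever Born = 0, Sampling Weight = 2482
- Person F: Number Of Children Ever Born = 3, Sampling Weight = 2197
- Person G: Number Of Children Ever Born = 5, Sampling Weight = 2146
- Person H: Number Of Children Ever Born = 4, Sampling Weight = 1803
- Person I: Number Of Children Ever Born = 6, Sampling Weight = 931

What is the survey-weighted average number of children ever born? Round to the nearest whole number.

4

Weighted sum = 5×1661 + 5×1656 + 8×1573 + 5×2299 + 0×2482 + 3×2197 + 5×2146 + 4×1803 + 6×931
  = 8305 + 8280 + 12584 + 11495 + 0 + 6591 + 10730 + 7212 + 5586 = 70783
Sum of weights = 1661 + 1656 + 1573 + 2299 + 2482 + 2197 + 2146 + 1803 + 931 = 16748
Weighted mean = 70783 / 16748 = 4.2263554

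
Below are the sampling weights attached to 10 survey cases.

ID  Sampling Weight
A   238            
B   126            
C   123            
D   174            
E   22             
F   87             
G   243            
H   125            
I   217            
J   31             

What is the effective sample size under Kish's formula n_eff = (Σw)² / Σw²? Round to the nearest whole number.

8

Σ wᵢ = 238 + 126 + 123 + 174 + 22 + 87 + 243 + 125 + 217 + 31 = 1386
Σ wᵢ² = 56644 + 15876 + 15129 + 30276 + 484 + 7569 + 59049 + 15625 + 47089 + 961 = 248702
n_eff = 1386² / 248702 = 1920996 / 248702 = 7.7240875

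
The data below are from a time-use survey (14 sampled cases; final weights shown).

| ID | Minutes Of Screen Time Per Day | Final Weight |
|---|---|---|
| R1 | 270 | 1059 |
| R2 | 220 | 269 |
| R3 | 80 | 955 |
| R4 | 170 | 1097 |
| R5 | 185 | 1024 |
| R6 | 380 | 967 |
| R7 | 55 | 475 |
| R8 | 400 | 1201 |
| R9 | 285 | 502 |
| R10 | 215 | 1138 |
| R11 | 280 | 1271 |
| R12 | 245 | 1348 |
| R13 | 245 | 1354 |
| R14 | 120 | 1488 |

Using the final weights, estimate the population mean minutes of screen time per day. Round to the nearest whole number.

Weighted sum = 3255595
Sum of weights = 14148
Weighted mean = 3255595 / 14148 = 230.10991

230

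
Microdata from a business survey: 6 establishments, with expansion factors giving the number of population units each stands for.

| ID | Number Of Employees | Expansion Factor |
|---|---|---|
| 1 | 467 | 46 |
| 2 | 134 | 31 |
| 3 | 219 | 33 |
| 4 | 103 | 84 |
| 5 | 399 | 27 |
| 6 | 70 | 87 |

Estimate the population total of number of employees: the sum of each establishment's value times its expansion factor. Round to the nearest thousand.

Weighted total = 467×46 + 134×31 + 219×33 + 103×84 + 399×27 + 70×87
  = 21482 + 4154 + 7227 + 8652 + 10773 + 6090 = 58378

58000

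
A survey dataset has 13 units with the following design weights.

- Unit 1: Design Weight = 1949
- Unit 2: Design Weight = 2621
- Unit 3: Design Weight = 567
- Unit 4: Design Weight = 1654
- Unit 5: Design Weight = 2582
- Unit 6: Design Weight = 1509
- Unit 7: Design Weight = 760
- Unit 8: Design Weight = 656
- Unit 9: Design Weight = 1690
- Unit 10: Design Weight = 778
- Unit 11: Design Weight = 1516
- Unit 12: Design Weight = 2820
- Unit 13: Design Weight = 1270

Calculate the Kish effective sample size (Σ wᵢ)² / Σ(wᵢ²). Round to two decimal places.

10.64

Σ wᵢ = 20372
Σ wᵢ² = 39002128
n_eff = 20372² / 39002128 = 415018384 / 39002128 = 10.640916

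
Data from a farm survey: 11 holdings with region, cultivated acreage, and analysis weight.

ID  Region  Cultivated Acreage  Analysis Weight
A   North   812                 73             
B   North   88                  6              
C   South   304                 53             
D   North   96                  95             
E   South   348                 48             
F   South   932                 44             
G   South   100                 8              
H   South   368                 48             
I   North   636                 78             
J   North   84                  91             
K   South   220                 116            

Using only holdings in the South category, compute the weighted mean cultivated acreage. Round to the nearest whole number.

South rows: C, E, F, G, H, K
Weighted sum = 304×53 + 348×48 + 932×44 + 100×8 + 368×48 + 220×116
  = 117808
Sum of weights = 53 + 48 + 44 + 8 + 48 + 116 = 317
Weighted mean = 117808 / 317 = 371.63407

372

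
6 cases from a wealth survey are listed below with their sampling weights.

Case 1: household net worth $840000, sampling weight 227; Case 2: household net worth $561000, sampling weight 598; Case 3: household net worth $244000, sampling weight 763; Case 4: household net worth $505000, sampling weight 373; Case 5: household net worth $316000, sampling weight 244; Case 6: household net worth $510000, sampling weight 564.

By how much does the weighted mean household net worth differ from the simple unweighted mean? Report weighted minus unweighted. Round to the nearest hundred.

Unweighted sum = 2976000
Unweighted mean = 2976000 / 6 = 496000
Weighted sum = 840000×227 + 561000×598 + 244000×763 + 505000×373 + 316000×244 + 510000×564
  = 190680000 + 335478000 + 186172000 + 188365000 + 77104000 + 287640000 = 1265439000
Sum of weights = 2769
Weighted mean = 1265439000 / 2769 = 457002.17
Difference (weighted minus unweighted) = -38997.833

-39000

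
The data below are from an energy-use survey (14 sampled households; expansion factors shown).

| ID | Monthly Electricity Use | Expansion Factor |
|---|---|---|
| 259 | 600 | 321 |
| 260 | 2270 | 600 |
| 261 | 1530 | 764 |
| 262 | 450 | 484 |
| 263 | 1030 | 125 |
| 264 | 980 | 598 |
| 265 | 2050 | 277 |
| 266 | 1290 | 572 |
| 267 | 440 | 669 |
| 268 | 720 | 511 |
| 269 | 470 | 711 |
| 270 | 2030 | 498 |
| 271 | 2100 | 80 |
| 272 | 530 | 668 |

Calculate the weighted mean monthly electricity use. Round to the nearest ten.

1090

Weighted sum = 7491270
Sum of weights = 6878
Weighted mean = 7491270 / 6878 = 1089.164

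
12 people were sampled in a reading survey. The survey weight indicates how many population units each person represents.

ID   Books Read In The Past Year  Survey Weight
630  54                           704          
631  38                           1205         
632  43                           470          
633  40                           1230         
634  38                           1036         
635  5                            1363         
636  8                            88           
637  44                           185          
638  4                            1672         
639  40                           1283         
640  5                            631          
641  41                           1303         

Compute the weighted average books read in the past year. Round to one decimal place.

28.9

Weighted sum = 322829
Sum of weights = 704 + 1205 + 470 + 1230 + 1036 + 1363 + 88 + 185 + 1672 + 1283 + 631 + 1303 = 11170
Weighted mean = 322829 / 11170 = 28.901432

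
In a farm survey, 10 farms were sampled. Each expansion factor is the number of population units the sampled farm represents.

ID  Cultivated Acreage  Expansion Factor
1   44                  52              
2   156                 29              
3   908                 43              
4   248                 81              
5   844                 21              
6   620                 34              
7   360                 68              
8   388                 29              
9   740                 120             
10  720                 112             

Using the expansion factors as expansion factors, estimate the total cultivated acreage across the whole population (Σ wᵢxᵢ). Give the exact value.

309920

Weighted total = 309920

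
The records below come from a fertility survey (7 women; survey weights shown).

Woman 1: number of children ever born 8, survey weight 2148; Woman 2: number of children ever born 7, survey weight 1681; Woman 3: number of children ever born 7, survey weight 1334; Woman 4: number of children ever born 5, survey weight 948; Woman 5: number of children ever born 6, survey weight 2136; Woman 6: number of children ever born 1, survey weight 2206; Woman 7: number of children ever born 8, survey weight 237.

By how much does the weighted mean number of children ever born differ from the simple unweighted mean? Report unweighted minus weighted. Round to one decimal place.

Unweighted sum = 8 + 7 + 7 + 5 + 6 + 1 + 8 = 42
Unweighted mean = 42 / 7 = 6
Weighted sum = 8×2148 + 7×1681 + 7×1334 + 5×948 + 6×2136 + 1×2206 + 8×237
  = 17184 + 11767 + 9338 + 4740 + 12816 + 2206 + 1896 = 59947
Sum of weights = 2148 + 1681 + 1334 + 948 + 2136 + 2206 + 237 = 10690
Weighted mean = 59947 / 10690 = 5.6077643
Difference (unweighted minus weighted) = 0.39223573

0.4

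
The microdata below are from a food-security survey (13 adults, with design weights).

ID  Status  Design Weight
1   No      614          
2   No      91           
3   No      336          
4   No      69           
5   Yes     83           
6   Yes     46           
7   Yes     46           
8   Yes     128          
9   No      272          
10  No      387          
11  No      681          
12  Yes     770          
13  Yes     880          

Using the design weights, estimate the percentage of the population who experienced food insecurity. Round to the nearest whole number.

44

Sum of weights for 'Yes' = 83 + 46 + 46 + 128 + 770 + 880 = 1953
Total weight = 4403
Weighted proportion = 1953 / 4403 = 0.44356121 → 44.356121%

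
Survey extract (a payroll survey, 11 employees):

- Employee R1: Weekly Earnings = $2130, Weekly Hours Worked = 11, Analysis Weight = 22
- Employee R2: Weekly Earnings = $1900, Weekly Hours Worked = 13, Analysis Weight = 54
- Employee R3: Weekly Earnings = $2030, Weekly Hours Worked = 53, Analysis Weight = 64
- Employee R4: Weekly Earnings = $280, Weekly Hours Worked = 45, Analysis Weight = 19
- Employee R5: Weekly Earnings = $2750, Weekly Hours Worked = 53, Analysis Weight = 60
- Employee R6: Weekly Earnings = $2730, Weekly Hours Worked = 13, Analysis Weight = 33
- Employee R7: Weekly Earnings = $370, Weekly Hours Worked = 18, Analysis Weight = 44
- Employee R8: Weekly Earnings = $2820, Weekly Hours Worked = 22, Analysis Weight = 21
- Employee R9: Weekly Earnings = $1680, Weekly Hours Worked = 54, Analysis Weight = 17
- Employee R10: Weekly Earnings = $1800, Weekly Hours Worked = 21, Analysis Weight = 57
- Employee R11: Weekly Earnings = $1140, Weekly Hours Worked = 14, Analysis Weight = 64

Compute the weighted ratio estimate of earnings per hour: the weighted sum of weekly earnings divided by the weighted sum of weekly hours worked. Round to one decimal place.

Σ wᵢ·y = 2130×22 + 1900×54 + 2030×64 + 280×19 + 2750×60 + 2730×33 + 370×44 + 2820×21 + 1680×17 + 1800×57 + 1140×64
  = 46860 + 102600 + 129920 + 5320 + 165000 + 90090 + 16280 + 59220 + 28560 + 102600 + 72960 = 819410
Σ wᵢ·x = 11×22 + 13×54 + 53×64 + 45×19 + 53×60 + 13×33 + 18×44 + 22×21 + 54×17 + 21×57 + 14×64
  = 242 + 702 + 3392 + 855 + 3180 + 429 + 792 + 462 + 918 + 1197 + 896 = 13065
Ratio = 819410 / 13065 = 62.717949

62.7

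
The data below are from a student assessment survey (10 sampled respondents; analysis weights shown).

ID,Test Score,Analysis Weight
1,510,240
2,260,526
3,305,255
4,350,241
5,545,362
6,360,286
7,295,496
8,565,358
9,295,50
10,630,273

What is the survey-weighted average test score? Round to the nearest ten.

410

Weighted sum = 510×240 + 260×526 + 305×255 + 350×241 + 545×362 + 360×286 + 295×496 + 565×358 + 295×50 + 630×273
  = 122400 + 136760 + 77775 + 84350 + 197290 + 102960 + 146320 + 202270 + 14750 + 171990 = 1256865
Sum of weights = 240 + 526 + 255 + 241 + 362 + 286 + 496 + 358 + 50 + 273 = 3087
Weighted mean = 1256865 / 3087 = 407.14772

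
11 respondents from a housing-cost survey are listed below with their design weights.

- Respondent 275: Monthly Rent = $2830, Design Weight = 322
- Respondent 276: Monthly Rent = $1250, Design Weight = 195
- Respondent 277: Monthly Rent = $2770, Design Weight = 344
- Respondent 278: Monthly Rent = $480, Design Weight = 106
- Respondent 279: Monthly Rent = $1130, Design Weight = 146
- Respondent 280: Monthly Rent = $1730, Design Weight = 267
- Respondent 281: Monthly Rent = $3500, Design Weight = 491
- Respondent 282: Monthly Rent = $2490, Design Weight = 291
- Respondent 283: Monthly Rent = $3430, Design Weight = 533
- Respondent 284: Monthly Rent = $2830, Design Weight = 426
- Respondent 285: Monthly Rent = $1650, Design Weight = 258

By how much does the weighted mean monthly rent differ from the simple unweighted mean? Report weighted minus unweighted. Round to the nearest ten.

380

Unweighted sum = 24090
Unweighted mean = 24090 / 11 = 2190
Weighted sum = 2830×322 + 1250×195 + 2770×344 + 480×106 + 1130×146 + 1730×267 + 3500×491 + 2490×291 + 3430×533 + 2830×426 + 1650×258
  = 911260 + 243750 + 952880 + 50880 + 164980 + 461910 + 1718500 + 724590 + 1828190 + 1205580 + 425700 = 8688220
Sum of weights = 3379
Weighted mean = 8688220 / 3379 = 2571.24
Difference (weighted minus unweighted) = 381.24001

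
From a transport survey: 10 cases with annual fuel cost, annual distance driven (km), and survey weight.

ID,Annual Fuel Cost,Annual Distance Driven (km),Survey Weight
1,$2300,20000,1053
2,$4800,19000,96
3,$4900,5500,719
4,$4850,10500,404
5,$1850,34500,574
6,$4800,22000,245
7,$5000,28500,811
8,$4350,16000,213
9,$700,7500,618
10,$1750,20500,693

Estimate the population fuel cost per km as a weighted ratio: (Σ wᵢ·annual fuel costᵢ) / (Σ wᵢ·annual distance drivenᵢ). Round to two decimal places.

Σ wᵢ·y = 17230000
Σ wᵢ·x = 101636500
Ratio = 17230000 / 101636500 = 0.16952571

0.17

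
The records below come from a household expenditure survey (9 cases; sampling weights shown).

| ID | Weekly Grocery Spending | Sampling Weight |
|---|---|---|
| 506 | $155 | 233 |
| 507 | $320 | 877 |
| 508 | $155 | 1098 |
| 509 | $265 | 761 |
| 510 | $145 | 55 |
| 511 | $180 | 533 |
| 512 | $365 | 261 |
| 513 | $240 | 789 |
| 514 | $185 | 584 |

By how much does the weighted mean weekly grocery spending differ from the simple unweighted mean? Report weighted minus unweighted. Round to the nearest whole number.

5

Unweighted sum = 155 + 320 + 155 + 265 + 145 + 180 + 365 + 240 + 185 = 2010
Unweighted mean = 2010 / 9 = 223.33333
Weighted sum = 155×233 + 320×877 + 155×1098 + 265×761 + 145×55 + 180×533 + 365×261 + 240×789 + 185×584
  = 36115 + 280640 + 170190 + 201665 + 7975 + 95940 + 95265 + 189360 + 108040 = 1185190
Sum of weights = 233 + 877 + 1098 + 761 + 55 + 533 + 261 + 789 + 584 = 5191
Weighted mean = 1185190 / 5191 = 228.31632
Difference (weighted minus unweighted) = 4.9829834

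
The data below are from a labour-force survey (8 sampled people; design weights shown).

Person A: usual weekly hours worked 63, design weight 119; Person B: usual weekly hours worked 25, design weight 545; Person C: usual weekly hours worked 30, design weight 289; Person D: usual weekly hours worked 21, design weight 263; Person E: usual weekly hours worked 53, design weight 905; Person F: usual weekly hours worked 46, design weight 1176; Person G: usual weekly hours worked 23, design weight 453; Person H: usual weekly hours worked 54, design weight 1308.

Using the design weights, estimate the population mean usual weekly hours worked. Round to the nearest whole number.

Weighted sum = 63×119 + 25×545 + 30×289 + 21×263 + 53×905 + 46×1176 + 23×453 + 54×1308
  = 218427
Sum of weights = 119 + 545 + 289 + 263 + 905 + 1176 + 453 + 1308 = 5058
Weighted mean = 218427 / 5058 = 43.18446

43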